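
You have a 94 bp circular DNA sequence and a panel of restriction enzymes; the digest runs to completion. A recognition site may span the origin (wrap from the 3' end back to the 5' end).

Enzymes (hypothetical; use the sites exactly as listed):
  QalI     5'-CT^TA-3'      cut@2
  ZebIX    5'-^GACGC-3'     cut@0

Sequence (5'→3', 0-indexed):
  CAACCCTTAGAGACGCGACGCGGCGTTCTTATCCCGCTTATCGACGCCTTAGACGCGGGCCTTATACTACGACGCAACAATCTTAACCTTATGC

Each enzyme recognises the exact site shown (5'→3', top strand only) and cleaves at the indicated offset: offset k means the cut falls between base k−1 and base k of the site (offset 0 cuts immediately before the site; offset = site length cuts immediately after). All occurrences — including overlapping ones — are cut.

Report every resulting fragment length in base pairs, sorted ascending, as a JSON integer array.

Scan for sites:
  QalI (CTTA, off=2): starts [5, 27, 36, 47, 60, 81, 87] → cuts [7, 29, 38, 49, 62, 83, 89]
  ZebIX (GACGC, off=0): starts [11, 16, 42, 51, 70] → cuts [11, 16, 42, 51, 70]

All cut coordinates (distinct, sorted): [7, 11, 16, 29, 38, 42, 49, 51, 62, 70, 83, 89]

Fragments:
  7→11: 4 bp
  11→16: 5 bp
  16→29: 13 bp
  29→38: 9 bp
  38→42: 4 bp
  42→49: 7 bp
  49→51: 2 bp
  51→62: 11 bp
  62→70: 8 bp
  70→83: 13 bp
  83→89: 6 bp
  89→7 (wrap): 94-89+7 = 12 bp

[2,4,4,5,6,7,8,9,11,12,13,13]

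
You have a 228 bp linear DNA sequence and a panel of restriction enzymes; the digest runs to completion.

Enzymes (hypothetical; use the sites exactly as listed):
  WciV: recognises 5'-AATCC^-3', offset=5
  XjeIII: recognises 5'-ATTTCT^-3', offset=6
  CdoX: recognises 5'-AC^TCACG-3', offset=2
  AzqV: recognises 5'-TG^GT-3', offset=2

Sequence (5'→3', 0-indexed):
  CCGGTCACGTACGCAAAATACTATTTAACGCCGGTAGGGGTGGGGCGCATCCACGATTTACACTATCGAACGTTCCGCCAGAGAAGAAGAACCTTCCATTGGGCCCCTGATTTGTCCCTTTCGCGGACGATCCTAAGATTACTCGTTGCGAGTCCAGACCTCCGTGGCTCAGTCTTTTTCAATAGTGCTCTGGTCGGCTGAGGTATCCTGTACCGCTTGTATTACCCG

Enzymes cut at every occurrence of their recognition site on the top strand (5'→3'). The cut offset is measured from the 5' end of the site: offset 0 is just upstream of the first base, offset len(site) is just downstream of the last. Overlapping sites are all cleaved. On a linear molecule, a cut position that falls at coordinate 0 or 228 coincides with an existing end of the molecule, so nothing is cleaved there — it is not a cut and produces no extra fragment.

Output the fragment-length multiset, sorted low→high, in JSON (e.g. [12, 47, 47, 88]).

[36,192]

Per-enzyme occurrences:
  WciV (AATCC, off=5): no sites
  XjeIII (ATTTCT, off=6): no sites
  CdoX (ACTCACG, off=2): no sites
  AzqV TGGT/2: at [190] ⇒ [192]

Pooled cuts: [192]

Fragments:
  [0,192): 192 bp
  [192,228): 36 bp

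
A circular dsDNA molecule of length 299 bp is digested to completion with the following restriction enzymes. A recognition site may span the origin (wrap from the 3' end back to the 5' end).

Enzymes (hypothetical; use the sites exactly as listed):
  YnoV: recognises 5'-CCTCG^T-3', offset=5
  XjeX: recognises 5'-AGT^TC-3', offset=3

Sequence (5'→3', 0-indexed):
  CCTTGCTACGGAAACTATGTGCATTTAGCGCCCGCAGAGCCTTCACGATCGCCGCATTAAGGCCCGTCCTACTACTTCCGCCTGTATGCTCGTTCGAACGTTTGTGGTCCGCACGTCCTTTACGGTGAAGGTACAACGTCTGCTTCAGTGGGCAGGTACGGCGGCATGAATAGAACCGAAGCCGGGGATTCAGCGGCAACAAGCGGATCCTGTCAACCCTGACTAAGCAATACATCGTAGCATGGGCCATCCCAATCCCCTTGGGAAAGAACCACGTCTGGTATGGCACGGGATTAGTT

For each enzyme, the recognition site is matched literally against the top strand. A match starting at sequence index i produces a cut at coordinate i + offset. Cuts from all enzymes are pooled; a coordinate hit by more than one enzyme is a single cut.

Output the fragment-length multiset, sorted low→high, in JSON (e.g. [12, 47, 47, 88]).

Site scan:
  YnoV (CCTCGT, off=5): no sites
  XjeX (AGTTC, off=3): starts [295] → cuts [298]

All cut coordinates (distinct, sorted): [298]

Fragments:
  298→298 (wrap): 299-298+298 = 299 bp

[299]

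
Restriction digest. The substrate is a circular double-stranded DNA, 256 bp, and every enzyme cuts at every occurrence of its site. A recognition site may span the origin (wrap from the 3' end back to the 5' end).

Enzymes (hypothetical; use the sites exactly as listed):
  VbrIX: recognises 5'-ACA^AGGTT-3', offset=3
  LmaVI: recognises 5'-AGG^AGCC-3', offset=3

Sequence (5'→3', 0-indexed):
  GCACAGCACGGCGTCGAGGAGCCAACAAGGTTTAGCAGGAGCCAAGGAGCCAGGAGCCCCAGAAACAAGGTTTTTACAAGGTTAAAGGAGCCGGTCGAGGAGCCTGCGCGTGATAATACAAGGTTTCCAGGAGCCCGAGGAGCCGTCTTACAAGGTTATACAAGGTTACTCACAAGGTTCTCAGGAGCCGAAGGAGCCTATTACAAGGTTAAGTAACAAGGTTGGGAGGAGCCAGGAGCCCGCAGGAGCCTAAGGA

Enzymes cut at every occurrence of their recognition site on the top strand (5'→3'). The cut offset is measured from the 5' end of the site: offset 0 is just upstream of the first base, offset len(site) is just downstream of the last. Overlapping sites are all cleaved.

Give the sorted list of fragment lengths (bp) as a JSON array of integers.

[7,7,8,8,9,9,10,10,10,11,11,11,11,11,12,12,12,12,13,13,20,29]

Scan for sites:
  VbrIX (ACAAGGTT, off=3): starts [24, 64, 75, 117, 149, 159, 171, 202, 215] → cuts [27, 67, 78, 120, 152, 162, 174, 205, 218]
  LmaVI (AGGAGCC, off=3): starts [16, 36, 44, 51, 85, 97, 128, 137, 182, 191, 226, 233, 243] → cuts [19, 39, 47, 54, 88, 100, 131, 140, 185, 194, 229, 236, 246]

Pooled cuts: [19, 27, 39, 47, 54, 67, 78, 88, 100, 120, 131, 140, 152, 162, 174, 185, 194, 205, 218, 229, 236, 246]

Fragment lengths:
  19→27: 8 bp
  27→39: 12 bp
  39→47: 8 bp
  47→54: 7 bp
  54→67: 13 bp
  67→78: 11 bp
  78→88: 10 bp
  88→100: 12 bp
  100→120: 20 bp
  120→131: 11 bp
  131→140: 9 bp
  140→152: 12 bp
  152→162: 10 bp
  162→174: 12 bp
  174→185: 11 bp
  185→194: 9 bp
  194→205: 11 bp
  205→218: 13 bp
  218→229: 11 bp
  229→236: 7 bp
  236→246: 10 bp
  246→19 (wrap): 256-246+19 = 29 bp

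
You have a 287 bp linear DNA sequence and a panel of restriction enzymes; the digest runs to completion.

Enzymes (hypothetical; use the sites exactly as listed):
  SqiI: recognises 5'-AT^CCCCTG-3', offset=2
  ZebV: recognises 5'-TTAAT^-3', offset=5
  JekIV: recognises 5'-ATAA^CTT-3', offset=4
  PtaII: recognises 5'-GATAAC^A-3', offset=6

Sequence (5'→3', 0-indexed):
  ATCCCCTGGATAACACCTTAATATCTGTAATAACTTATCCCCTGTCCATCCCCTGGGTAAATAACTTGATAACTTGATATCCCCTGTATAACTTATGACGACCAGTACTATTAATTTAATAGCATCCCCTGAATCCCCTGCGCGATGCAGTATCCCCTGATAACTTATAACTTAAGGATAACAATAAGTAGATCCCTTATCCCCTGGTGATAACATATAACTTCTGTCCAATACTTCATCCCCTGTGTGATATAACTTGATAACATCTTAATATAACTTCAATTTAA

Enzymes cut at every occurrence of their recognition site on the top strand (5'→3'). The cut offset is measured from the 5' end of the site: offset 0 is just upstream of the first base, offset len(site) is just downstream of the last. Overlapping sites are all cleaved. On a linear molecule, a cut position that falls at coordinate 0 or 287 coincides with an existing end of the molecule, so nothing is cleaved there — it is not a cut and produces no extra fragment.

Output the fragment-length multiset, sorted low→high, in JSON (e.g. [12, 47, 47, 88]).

Scan for sites:
  SqiI ATCCCCTG/2: at [0, 36, 47, 78, 123, 132, 151, 198, 237] ⇒ [2, 38, 49, 80, 125, 134, 153, 200, 239]
  ZebV TTAAT/5: at [17, 110, 115, 267] ⇒ [22, 115, 120, 272]
  JekIV ATAACTT/4: at [29, 60, 68, 87, 159, 166, 216, 251, 272] ⇒ [33, 64, 72, 91, 163, 170, 220, 255, 276]
  PtaII GATAACA/6: at [8, 176, 208, 258] ⇒ [14, 182, 214, 264]

Pooled cuts: [2, 14, 22, 33, 38, 49, 64, 72, 80, 91, 115, 120, 125, 134, 153, 163, 170, 182, 200, 214, 220, 239, 255, 264, 272, 276]

Fragment lengths:
  [0,2): 2 bp
  [2,14): 12 bp
  [14,22): 8 bp
  [22,33): 11 bp
  [33,38): 5 bp
  [38,49): 11 bp
  [49,64): 15 bp
  [64,72): 8 bp
  [72,80): 8 bp
  [80,91): 11 bp
  [91,115): 24 bp
  [115,120): 5 bp
  [120,125): 5 bp
  [125,134): 9 bp
  [134,153): 19 bp
  [153,163): 10 bp
  [163,170): 7 bp
  [170,182): 12 bp
  [182,200): 18 bp
  [200,214): 14 bp
  [214,220): 6 bp
  [220,239): 19 bp
  [239,255): 16 bp
  [255,264): 9 bp
  [264,272): 8 bp
  [272,276): 4 bp
  [276,287): 11 bp

[2,4,5,5,5,6,7,8,8,8,8,9,9,10,11,11,11,11,12,12,14,15,16,18,19,19,24]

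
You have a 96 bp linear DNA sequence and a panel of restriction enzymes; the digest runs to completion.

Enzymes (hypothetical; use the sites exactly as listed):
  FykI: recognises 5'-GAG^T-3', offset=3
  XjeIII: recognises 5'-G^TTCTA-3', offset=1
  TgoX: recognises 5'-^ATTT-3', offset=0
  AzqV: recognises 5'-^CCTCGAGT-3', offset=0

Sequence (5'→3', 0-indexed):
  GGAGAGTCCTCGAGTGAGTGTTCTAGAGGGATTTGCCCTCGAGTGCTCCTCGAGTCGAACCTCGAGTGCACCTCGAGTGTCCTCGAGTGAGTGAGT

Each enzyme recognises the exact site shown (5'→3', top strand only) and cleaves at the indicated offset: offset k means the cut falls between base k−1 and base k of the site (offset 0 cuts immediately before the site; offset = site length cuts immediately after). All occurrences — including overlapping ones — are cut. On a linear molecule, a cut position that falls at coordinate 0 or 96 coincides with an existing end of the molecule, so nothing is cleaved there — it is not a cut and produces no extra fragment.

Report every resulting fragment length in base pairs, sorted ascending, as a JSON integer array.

Scan for sites:
  FykI (GAGT, off=3): starts [3, 11, 15, 40, 51, 63, 74, 84, 88, 92] → cuts [6, 14, 18, 43, 54, 66, 77, 87, 91, 95]
  XjeIII (GTTCTA, off=1): starts [19] → cuts [20]
  TgoX (ATTT, off=0): starts [30] → cuts [30]
  AzqV (CCTCGAGT, off=0): starts [7, 36, 47, 59, 70, 80] → cuts [7, 36, 47, 59, 70, 80]

Pooled cuts: [6, 7, 14, 18, 20, 30, 36, 43, 47, 54, 59, 66, 70, 77, 80, 87, 91, 95]

Fragments:
  [0,6): 6 bp
  [6,7): 1 bp
  [7,14): 7 bp
  [14,18): 4 bp
  [18,20): 2 bp
  [20,30): 10 bp
  [30,36): 6 bp
  [36,43): 7 bp
  [43,47): 4 bp
  [47,54): 7 bp
  [54,59): 5 bp
  [59,66): 7 bp
  [66,70): 4 bp
  [70,77): 7 bp
  [77,80): 3 bp
  [80,87): 7 bp
  [87,91): 4 bp
  [91,95): 4 bp
  [95,96): 1 bp

[1,1,2,3,4,4,4,4,4,5,6,6,7,7,7,7,7,7,10]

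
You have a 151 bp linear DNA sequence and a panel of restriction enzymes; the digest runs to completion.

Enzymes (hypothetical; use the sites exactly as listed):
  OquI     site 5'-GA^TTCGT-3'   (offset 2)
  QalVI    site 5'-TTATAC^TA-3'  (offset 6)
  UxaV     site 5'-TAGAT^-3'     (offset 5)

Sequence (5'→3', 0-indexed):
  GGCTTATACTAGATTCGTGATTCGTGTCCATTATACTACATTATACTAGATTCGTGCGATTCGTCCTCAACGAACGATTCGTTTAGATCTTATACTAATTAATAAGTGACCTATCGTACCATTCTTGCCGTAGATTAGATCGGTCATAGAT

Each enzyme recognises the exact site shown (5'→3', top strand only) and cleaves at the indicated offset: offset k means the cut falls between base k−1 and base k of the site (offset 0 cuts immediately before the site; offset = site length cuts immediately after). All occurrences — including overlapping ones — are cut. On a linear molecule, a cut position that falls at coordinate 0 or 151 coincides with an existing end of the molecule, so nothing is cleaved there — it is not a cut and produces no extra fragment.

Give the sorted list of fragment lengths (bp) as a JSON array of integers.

Site scan:
  OquI GATTCGT/2: at [11, 18, 48, 57, 75] ⇒ [13, 20, 50, 59, 77]
  QalVI TTATACTA/6: at [3, 30, 40, 89] ⇒ [9, 36, 46, 95]
  UxaV TAGAT/5: at [9, 46, 83, 130, 135, 146] ⇒ [14, 51, 88, 135, 140] (position 151 is a terminus of the linear molecule — no cut)

All cut coordinates (distinct, sorted): [9, 13, 14, 20, 36, 46, 50, 51, 59, 77, 88, 95, 135, 140]

Fragment lengths:
  [0,9): 9 bp
  [9,13): 4 bp
  [13,14): 1 bp
  [14,20): 6 bp
  [20,36): 16 bp
  [36,46): 10 bp
  [46,50): 4 bp
  [50,51): 1 bp
  [51,59): 8 bp
  [59,77): 18 bp
  [77,88): 11 bp
  [88,95): 7 bp
  [95,135): 40 bp
  [135,140): 5 bp
  [140,151): 11 bp

[1,1,4,4,5,6,7,8,9,10,11,11,16,18,40]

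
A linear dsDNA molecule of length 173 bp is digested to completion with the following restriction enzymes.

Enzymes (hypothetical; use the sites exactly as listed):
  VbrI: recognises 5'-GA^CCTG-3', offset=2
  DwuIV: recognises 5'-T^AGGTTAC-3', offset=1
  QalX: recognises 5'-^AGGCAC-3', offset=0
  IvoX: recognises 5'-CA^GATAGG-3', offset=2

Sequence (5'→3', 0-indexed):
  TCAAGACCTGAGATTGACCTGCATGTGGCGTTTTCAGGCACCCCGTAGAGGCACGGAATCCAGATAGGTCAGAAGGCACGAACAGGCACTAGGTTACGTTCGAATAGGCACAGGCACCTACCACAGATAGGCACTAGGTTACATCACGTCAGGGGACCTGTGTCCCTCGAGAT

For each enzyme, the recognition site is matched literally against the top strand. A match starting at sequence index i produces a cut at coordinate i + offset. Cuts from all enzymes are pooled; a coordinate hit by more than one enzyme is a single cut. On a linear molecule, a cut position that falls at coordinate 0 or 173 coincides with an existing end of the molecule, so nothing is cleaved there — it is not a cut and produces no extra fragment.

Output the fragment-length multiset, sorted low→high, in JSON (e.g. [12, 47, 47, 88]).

[3,6,6,7,7,10,11,11,13,14,14,15,17,18,21]

Scan for sites:
  VbrI (GACCTG, off=2): starts [4, 15, 154] → cuts [6, 17, 156]
  DwuIV (TAGGTTAC, off=1): starts [89, 134] → cuts [90, 135]
  QalX (AGGCAC, off=0): starts [35, 48, 73, 83, 105, 111, 128] → cuts [35, 48, 73, 83, 105, 111, 128]
  IvoX (CAGATAGG, off=2): starts [60, 123] → cuts [62, 125]

All cut coordinates (distinct, sorted): [6, 17, 35, 48, 62, 73, 83, 90, 105, 111, 125, 128, 135, 156]

Fragments:
  [0,6): 6 bp
  [6,17): 11 bp
  [17,35): 18 bp
  [35,48): 13 bp
  [48,62): 14 bp
  [62,73): 11 bp
  [73,83): 10 bp
  [83,90): 7 bp
  [90,105): 15 bp
  [105,111): 6 bp
  [111,125): 14 bp
  [125,128): 3 bp
  [128,135): 7 bp
  [135,156): 21 bp
  [156,173): 17 bp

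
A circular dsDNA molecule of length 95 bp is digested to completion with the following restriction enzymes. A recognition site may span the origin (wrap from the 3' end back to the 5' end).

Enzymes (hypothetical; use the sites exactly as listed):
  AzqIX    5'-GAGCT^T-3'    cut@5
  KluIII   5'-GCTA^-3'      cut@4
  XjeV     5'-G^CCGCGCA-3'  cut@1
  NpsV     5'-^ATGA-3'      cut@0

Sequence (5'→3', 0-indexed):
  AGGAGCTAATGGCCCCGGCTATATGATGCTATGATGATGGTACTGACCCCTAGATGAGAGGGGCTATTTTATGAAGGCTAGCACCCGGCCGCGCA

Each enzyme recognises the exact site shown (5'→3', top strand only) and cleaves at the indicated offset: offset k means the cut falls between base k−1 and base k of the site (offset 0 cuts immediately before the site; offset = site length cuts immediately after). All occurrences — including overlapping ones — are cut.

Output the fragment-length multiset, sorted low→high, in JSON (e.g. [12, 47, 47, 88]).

[1,1,2,4,8,8,10,13,13,15,20]

Per-enzyme occurrences:
  AzqIX (GAGCTT, off=5): no sites
  KluIII (GCTA, off=4): starts [4, 17, 27, 62, 76] → cuts [8, 21, 31, 66, 80]
  XjeV (GCCGCGCA, off=1): starts [87] → cuts [88]
  NpsV (ATGA, off=0): starts [22, 30, 33, 53, 70] → cuts [22, 30, 33, 53, 70]

Pooled cuts: [8, 21, 22, 30, 31, 33, 53, 66, 70, 80, 88]

Fragments:
  8→21: 13 bp
  21→22: 1 bp
  22→30: 8 bp
  30→31: 1 bp
  31→33: 2 bp
  33→53: 20 bp
  53→66: 13 bp
  66→70: 4 bp
  70→80: 10 bp
  80→88: 8 bp
  88→8 (wrap): 95-88+8 = 15 bp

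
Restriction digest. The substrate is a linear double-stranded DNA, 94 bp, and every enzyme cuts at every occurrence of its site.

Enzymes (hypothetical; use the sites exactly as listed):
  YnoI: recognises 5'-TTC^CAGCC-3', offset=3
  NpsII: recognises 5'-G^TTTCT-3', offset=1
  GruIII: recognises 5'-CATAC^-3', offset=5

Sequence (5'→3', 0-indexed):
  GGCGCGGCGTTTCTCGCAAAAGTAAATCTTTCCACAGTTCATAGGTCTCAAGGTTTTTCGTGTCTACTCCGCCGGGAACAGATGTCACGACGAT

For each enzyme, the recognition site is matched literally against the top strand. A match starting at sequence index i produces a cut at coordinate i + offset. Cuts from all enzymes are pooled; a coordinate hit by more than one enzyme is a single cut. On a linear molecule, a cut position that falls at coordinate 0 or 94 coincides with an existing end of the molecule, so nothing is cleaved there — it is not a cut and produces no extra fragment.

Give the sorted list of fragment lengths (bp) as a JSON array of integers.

Site scan:
  YnoI (TTCCAGCC, off=3): no sites
  NpsII GTTTCT/1: at [8] ⇒ [9]
  GruIII (CATAC, off=5): no sites

Pooled cuts: [9]

Fragment lengths:
  [0,9): 9 bp
  [9,94): 85 bp

[9,85]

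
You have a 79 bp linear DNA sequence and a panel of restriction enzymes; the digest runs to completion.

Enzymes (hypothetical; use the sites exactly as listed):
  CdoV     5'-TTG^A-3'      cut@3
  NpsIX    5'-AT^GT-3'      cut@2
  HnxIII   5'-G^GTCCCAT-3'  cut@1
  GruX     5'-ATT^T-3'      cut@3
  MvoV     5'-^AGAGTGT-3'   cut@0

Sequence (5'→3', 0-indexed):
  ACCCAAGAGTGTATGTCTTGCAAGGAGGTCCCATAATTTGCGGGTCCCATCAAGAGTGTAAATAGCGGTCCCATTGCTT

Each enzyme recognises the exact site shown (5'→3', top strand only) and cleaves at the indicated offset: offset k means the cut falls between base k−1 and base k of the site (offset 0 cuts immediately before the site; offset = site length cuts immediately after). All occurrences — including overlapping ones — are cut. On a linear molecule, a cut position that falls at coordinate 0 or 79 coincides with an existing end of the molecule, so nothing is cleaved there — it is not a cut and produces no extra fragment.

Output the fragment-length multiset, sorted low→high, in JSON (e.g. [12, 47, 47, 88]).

[5,5,9,9,11,12,13,15]

Site scan:
  CdoV (TTGA, off=3): no sites
  NpsIX ATGT/2: at [12] ⇒ [14]
  HnxIII GGTCCCAT/1: at [26, 42, 66] ⇒ [27, 43, 67]
  GruX ATTT/3: at [35] ⇒ [38]
  MvoV AGAGTGT/0: at [5, 52] ⇒ [5, 52]

All cut coordinates (distinct, sorted): [5, 14, 27, 38, 43, 52, 67]

Fragments:
  [0,5): 5 bp
  [5,14): 9 bp
  [14,27): 13 bp
  [27,38): 11 bp
  [38,43): 5 bp
  [43,52): 9 bp
  [52,67): 15 bp
  [67,79): 12 bp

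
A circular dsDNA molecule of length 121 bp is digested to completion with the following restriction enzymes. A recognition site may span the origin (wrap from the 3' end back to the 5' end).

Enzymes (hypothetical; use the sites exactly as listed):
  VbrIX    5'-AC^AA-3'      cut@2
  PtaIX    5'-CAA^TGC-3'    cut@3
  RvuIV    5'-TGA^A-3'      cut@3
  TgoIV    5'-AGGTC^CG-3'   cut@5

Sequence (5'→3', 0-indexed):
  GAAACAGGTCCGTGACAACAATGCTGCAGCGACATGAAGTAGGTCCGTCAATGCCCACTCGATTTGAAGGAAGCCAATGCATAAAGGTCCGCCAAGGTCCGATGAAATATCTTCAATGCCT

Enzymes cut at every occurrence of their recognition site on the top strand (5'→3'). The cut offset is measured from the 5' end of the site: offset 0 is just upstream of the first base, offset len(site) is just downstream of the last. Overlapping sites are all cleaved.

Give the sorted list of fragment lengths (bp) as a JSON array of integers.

[2,3,6,6,6,7,8,8,10,10,11,12,16,16]

Scan for sites:
  VbrIX ACAA/2: at [14, 17] ⇒ [16, 19]
  PtaIX CAATGC/3: at [18, 48, 74, 113] ⇒ [21, 51, 77, 116]
  RvuIV TGAA/3: at [34, 64, 102, 120] ⇒ [2, 37, 67, 105]
  TgoIV AGGTCCG/5: at [5, 40, 84, 94] ⇒ [10, 45, 89, 99]

Pooled cuts: [2, 10, 16, 19, 21, 37, 45, 51, 67, 77, 89, 99, 105, 116]

Fragments:
  2→10: 8 bp
  10→16: 6 bp
  16→19: 3 bp
  19→21: 2 bp
  21→37: 16 bp
  37→45: 8 bp
  45→51: 6 bp
  51→67: 16 bp
  67→77: 10 bp
  77→89: 12 bp
  89→99: 10 bp
  99→105: 6 bp
  105→116: 11 bp
  116→2 (wrap): 121-116+2 = 7 bp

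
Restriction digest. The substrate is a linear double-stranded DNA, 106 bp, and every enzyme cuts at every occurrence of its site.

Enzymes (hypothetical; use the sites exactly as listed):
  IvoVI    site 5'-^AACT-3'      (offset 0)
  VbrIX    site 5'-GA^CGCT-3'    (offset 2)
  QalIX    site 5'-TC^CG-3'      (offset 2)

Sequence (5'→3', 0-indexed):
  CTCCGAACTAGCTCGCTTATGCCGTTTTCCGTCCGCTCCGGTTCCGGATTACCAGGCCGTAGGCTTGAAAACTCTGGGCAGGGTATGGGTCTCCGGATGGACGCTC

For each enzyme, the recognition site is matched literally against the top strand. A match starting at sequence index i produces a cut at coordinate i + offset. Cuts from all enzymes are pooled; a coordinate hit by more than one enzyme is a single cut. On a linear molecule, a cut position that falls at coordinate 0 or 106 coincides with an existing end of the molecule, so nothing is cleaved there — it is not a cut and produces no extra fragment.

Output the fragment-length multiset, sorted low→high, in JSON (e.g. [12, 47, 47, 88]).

[2,3,4,5,5,6,8,24,24,25]

Per-enzyme occurrences:
  IvoVI (AACT, off=0): starts [5, 69] → cuts [5, 69]
  VbrIX (GACGCT, off=2): starts [99] → cuts [101]
  QalIX (TCCG, off=2): starts [1, 27, 31, 36, 42, 91] → cuts [3, 29, 33, 38, 44, 93]

Pooled cuts: [3, 5, 29, 33, 38, 44, 69, 93, 101]

Fragment lengths:
  [0,3): 3 bp
  [3,5): 2 bp
  [5,29): 24 bp
  [29,33): 4 bp
  [33,38): 5 bp
  [38,44): 6 bp
  [44,69): 25 bp
  [69,93): 24 bp
  [93,101): 8 bp
  [101,106): 5 bp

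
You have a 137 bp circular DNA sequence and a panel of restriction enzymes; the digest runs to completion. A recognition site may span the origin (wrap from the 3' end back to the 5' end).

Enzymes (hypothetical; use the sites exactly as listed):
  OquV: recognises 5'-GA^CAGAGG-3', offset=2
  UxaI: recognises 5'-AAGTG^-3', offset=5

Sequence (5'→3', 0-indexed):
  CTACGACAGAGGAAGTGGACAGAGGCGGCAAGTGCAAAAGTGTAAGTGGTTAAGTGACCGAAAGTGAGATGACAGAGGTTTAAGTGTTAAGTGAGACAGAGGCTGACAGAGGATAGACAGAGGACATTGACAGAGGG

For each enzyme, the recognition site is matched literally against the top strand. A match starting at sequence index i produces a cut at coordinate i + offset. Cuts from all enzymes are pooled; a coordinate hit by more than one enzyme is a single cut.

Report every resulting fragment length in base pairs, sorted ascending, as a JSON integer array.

[2,3,6,6,7,8,8,10,10,11,11,13,13,14,15]

Per-enzyme occurrences:
  OquV (GACAGAGG, off=2): starts [4, 17, 70, 94, 104, 115, 128] → cuts [6, 19, 72, 96, 106, 117, 130]
  UxaI (AAGTG, off=5): starts [12, 29, 37, 43, 51, 61, 81, 88] → cuts [17, 34, 42, 48, 56, 66, 86, 93]

Pooled cuts: [6, 17, 19, 34, 42, 48, 56, 66, 72, 86, 93, 96, 106, 117, 130]

Fragment lengths:
  6→17: 11 bp
  17→19: 2 bp
  19→34: 15 bp
  34→42: 8 bp
  42→48: 6 bp
  48→56: 8 bp
  56→66: 10 bp
  66→72: 6 bp
  72→86: 14 bp
  86→93: 7 bp
  93→96: 3 bp
  96→106: 10 bp
  106→117: 11 bp
  117→130: 13 bp
  130→6 (wrap): 137-130+6 = 13 bp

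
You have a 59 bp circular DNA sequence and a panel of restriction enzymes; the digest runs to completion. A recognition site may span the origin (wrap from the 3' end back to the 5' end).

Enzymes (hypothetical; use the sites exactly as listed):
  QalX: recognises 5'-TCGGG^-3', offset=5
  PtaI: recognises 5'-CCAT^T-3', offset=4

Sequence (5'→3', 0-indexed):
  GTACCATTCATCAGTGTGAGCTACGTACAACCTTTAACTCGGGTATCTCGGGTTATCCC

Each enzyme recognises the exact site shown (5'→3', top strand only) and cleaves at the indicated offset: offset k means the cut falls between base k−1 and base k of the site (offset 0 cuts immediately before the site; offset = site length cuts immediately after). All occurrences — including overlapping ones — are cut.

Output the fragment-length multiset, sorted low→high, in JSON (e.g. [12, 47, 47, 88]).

Scan for sites:
  QalX TCGGG/5: at [38, 47] ⇒ [43, 52]
  PtaI CCATT/4: at [3] ⇒ [7]

All cut coordinates (distinct, sorted): [7, 43, 52]

Fragments:
  7→43: 36 bp
  43→52: 9 bp
  52→7 (wrap): 59-52+7 = 14 bp

[9,14,36]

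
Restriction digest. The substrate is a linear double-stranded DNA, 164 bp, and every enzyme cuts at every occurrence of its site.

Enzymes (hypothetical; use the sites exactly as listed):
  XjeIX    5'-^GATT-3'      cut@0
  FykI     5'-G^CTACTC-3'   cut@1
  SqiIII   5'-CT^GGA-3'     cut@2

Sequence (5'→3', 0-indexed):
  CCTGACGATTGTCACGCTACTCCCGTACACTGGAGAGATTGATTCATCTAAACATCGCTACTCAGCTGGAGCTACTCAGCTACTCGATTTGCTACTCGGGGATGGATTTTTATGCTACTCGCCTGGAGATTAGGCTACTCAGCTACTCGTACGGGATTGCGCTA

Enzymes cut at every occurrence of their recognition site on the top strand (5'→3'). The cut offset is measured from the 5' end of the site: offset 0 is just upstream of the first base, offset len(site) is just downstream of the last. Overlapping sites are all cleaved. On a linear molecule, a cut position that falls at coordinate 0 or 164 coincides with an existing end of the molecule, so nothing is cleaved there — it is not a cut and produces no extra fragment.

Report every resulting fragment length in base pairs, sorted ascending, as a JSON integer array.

[3,4,4,5,6,6,6,7,8,8,10,10,10,10,10,12,13,15,17]

Scan for sites:
  XjeIX (GATT, off=0): starts [6, 36, 40, 85, 104, 127, 154] → cuts [6, 36, 40, 85, 104, 127, 154]
  FykI (GCTACTC, off=1): starts [15, 56, 70, 78, 90, 113, 133, 141] → cuts [16, 57, 71, 79, 91, 114, 134, 142]
  SqiIII (CTGGA, off=2): starts [29, 65, 122] → cuts [31, 67, 124]

All cut coordinates (distinct, sorted): [6, 16, 31, 36, 40, 57, 67, 71, 79, 85, 91, 104, 114, 124, 127, 134, 142, 154]

Fragment lengths:
  [0,6): 6 bp
  [6,16): 10 bp
  [16,31): 15 bp
  [31,36): 5 bp
  [36,40): 4 bp
  [40,57): 17 bp
  [57,67): 10 bp
  [67,71): 4 bp
  [71,79): 8 bp
  [79,85): 6 bp
  [85,91): 6 bp
  [91,104): 13 bp
  [104,114): 10 bp
  [114,124): 10 bp
  [124,127): 3 bp
  [127,134): 7 bp
  [134,142): 8 bp
  [142,154): 12 bp
  [154,164): 10 bp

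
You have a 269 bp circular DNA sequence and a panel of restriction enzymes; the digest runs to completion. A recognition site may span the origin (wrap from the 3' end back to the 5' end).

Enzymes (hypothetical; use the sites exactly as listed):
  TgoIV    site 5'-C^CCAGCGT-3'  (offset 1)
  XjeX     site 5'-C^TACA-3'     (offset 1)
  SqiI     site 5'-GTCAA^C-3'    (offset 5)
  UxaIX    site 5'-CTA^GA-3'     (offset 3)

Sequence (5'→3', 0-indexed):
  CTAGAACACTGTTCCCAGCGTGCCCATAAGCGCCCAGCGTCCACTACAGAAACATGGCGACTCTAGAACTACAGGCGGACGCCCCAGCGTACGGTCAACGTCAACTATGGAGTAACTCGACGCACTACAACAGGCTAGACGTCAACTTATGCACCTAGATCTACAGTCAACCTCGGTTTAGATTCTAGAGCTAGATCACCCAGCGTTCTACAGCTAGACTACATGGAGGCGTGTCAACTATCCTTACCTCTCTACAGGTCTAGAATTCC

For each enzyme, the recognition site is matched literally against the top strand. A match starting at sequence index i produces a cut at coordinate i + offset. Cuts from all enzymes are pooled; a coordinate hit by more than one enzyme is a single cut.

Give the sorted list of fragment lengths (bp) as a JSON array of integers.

Per-enzyme occurrences:
  TgoIV CCCAGCGT/1: at [13, 32, 82, 198] ⇒ [14, 33, 83, 199]
  XjeX CTACA/1: at [43, 68, 124, 160, 207, 218, 251] ⇒ [44, 69, 125, 161, 208, 219, 252]
  SqiI GTCAAC/5: at [93, 99, 140, 165, 232] ⇒ [98, 104, 145, 170, 237]
  UxaIX CTAGA/3: at [0, 62, 134, 154, 184, 190, 213, 259] ⇒ [3, 65, 137, 157, 187, 193, 216, 262]

All cut coordinates (distinct, sorted): [3, 14, 33, 44, 65, 69, 83, 98, 104, 125, 137, 145, 157, 161, 170, 187, 193, 199, 208, 216, 219, 237, 252, 262]

Fragments:
  3→14: 11 bp
  14→33: 19 bp
  33→44: 11 bp
  44→65: 21 bp
  65→69: 4 bp
  69→83: 14 bp
  83→98: 15 bp
  98→104: 6 bp
  104→125: 21 bp
  125→137: 12 bp
  137→145: 8 bp
  145→157: 12 bp
  157→161: 4 bp
  161→170: 9 bp
  170→187: 17 bp
  187→193: 6 bp
  193→199: 6 bp
  199→208: 9 bp
  208→216: 8 bp
  216→219: 3 bp
  219→237: 18 bp
  237→252: 15 bp
  252→262: 10 bp
  262→3 (wrap): 269-262+3 = 10 bp

[3,4,4,6,6,6,8,8,9,9,10,10,11,11,12,12,14,15,15,17,18,19,21,21]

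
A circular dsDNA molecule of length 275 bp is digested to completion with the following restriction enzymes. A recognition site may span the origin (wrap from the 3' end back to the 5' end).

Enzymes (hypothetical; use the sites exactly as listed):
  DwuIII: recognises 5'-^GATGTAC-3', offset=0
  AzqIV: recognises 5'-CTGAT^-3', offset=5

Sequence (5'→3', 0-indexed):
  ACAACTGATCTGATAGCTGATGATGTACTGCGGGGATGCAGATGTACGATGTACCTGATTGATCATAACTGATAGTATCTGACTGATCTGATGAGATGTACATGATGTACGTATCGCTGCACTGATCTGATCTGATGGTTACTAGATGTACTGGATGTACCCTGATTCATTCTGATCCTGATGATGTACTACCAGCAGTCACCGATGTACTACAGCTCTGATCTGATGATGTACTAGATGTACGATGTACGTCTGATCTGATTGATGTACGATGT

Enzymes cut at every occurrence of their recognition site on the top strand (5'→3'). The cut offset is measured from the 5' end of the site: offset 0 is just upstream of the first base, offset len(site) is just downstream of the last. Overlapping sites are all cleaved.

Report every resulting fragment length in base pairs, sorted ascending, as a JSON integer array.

[1,2,5,5,5,5,5,5,6,7,7,7,7,8,9,9,9,10,12,13,14,14,14,14,19,19,21,23]

Per-enzyme occurrences:
  DwuIII (GATGTAC, off=0): starts [21, 40, 47, 94, 103, 144, 153, 182, 203, 227, 236, 243, 263, 270] → cuts [21, 40, 47, 94, 103, 144, 153, 182, 203, 227, 236, 243, 263, 270]
  AzqIV (CTGAT, off=5): starts [4, 9, 16, 54, 68, 82, 87, 121, 126, 131, 161, 171, 177, 217, 222, 252, 257] → cuts [9, 14, 21, 59, 73, 87, 92, 126, 131, 136, 166, 176, 182, 222, 227, 257, 262]

Pooled cuts: [9, 14, 21, 40, 47, 59, 73, 87, 92, 94, 103, 126, 131, 136, 144, 153, 166, 176, 182, 203, 222, 227, 236, 243, 257, 262, 263, 270]

Fragment lengths:
  9→14: 5 bp
  14→21: 7 bp
  21→40: 19 bp
  40→47: 7 bp
  47→59: 12 bp
  59→73: 14 bp
  73→87: 14 bp
  87→92: 5 bp
  92→94: 2 bp
  94→103: 9 bp
  103→126: 23 bp
  126→131: 5 bp
  131→136: 5 bp
  136→144: 8 bp
  144→153: 9 bp
  153→166: 13 bp
  166→176: 10 bp
  176→182: 6 bp
  182→203: 21 bp
  203→222: 19 bp
  222→227: 5 bp
  227→236: 9 bp
  236→243: 7 bp
  243→257: 14 bp
  257→262: 5 bp
  262→263: 1 bp
  263→270: 7 bp
  270→9 (wrap): 275-270+9 = 14 bp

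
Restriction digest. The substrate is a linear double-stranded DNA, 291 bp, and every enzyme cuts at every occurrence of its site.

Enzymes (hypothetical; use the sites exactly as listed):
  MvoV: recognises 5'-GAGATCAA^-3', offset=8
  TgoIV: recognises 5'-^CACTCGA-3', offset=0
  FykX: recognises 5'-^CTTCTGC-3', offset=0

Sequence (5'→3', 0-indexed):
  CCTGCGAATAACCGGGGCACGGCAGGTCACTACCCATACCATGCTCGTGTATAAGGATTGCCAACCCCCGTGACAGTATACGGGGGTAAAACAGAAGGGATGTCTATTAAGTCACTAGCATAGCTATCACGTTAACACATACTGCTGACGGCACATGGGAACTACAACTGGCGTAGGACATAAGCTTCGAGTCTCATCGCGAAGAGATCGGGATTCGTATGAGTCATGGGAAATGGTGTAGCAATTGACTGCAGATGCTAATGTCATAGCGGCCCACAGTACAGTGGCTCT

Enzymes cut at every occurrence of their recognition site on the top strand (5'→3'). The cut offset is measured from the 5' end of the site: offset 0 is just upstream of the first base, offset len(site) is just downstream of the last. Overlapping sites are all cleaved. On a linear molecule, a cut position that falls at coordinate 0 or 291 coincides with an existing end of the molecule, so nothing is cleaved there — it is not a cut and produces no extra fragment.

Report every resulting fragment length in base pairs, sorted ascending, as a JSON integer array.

Site scan:
  MvoV (GAGATCAA, off=8): no sites
  TgoIV (CACTCGA, off=0): no sites
  FykX (CTTCTGC, off=0): no sites

Pooled cuts: ∅

Fragments:
  no cuts → one linear fragment of 291 bp

[291]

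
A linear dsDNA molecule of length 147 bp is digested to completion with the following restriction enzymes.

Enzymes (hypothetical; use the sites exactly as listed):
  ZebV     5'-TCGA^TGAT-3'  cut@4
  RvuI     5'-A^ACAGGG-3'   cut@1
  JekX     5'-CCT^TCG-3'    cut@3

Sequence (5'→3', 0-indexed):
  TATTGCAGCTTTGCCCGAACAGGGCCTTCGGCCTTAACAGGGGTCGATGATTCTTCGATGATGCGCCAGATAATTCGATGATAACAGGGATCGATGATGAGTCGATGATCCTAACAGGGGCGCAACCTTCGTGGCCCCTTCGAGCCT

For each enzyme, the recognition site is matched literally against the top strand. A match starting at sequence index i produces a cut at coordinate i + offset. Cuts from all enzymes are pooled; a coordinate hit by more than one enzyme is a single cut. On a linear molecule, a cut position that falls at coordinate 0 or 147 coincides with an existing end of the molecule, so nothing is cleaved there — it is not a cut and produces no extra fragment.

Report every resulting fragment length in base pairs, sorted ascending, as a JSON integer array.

Per-enzyme occurrences:
  ZebV (TCGATGAT, off=4): starts [43, 54, 74, 90, 101] → cuts [47, 58, 78, 94, 105]
  RvuI (AACAGGG, off=1): starts [17, 35, 82, 112] → cuts [18, 36, 83, 113]
  JekX (CCTTCG, off=3): starts [24, 125, 136] → cuts [27, 128, 139]

All cut coordinates (distinct, sorted): [18, 27, 36, 47, 58, 78, 83, 94, 105, 113, 128, 139]

Fragments:
  [0,18): 18 bp
  [18,27): 9 bp
  [27,36): 9 bp
  [36,47): 11 bp
  [47,58): 11 bp
  [58,78): 20 bp
  [78,83): 5 bp
  [83,94): 11 bp
  [94,105): 11 bp
  [105,113): 8 bp
  [113,128): 15 bp
  [128,139): 11 bp
  [139,147): 8 bp

[5,8,8,9,9,11,11,11,11,11,15,18,20]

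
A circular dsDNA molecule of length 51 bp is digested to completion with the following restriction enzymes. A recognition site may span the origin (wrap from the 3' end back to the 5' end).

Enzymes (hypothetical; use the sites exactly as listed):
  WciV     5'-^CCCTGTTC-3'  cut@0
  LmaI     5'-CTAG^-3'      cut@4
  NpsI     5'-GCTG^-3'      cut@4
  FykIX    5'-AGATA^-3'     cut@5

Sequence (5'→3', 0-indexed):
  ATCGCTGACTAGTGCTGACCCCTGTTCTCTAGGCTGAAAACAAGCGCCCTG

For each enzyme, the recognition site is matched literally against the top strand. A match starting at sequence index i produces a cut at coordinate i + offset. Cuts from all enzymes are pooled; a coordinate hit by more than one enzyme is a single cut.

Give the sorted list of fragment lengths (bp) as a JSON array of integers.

[2,4,5,5,13,22]

Scan for sites:
  WciV (CCCTGTTC, off=0): starts [19] → cuts [19]
  LmaI (CTAG, off=4): starts [8, 28] → cuts [12, 32]
  NpsI (GCTG, off=4): starts [3, 13, 32] → cuts [7, 17, 36]
  FykIX (AGATA, off=5): no sites

All cut coordinates (distinct, sorted): [7, 12, 17, 19, 32, 36]

Fragments:
  7→12: 5 bp
  12→17: 5 bp
  17→19: 2 bp
  19→32: 13 bp
  32→36: 4 bp
  36→7 (wrap): 51-36+7 = 22 bp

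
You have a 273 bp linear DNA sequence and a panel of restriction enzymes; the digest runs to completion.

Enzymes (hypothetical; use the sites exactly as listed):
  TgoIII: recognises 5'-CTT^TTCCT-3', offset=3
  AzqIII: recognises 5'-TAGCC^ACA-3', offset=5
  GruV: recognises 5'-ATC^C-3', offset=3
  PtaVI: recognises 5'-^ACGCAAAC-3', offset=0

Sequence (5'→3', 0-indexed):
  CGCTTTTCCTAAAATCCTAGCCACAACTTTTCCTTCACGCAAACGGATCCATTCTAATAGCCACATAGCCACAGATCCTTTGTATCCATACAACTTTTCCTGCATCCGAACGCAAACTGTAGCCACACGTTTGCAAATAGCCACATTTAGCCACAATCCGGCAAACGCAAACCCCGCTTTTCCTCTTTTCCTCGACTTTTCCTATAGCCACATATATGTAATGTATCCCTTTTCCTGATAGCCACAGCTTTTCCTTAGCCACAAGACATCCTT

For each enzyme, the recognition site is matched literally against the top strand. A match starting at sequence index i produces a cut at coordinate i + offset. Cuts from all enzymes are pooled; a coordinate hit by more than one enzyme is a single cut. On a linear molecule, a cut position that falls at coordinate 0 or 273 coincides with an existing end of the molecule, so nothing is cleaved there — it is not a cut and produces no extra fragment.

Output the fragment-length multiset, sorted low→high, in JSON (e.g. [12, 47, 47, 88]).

Scan for sites:
  TgoIII (CTTTTCCT, off=3): starts [2, 26, 93, 176, 184, 195, 228, 247] → cuts [5, 29, 96, 179, 187, 198, 231, 250]
  AzqIII (TAGCCACA, off=5): starts [17, 57, 65, 119, 137, 147, 204, 238, 255] → cuts [22, 62, 70, 124, 142, 152, 209, 243, 260]
  GruV (ATCC, off=3): starts [13, 46, 74, 83, 103, 155, 224, 267] → cuts [16, 49, 77, 86, 106, 158, 227, 270]
  PtaVI (ACGCAAAC, off=0): starts [36, 109, 164] → cuts [36, 109, 164]

Pooled cuts: [5, 16, 22, 29, 36, 49, 62, 70, 77, 86, 96, 106, 109, 124, 142, 152, 158, 164, 179, 187, 198, 209, 227, 231, 243, 250, 260, 270]

Fragments:
  [0,5): 5 bp
  [5,16): 11 bp
  [16,22): 6 bp
  [22,29): 7 bp
  [29,36): 7 bp
  [36,49): 13 bp
  [49,62): 13 bp
  [62,70): 8 bp
  [70,77): 7 bp
  [77,86): 9 bp
  [86,96): 10 bp
  [96,106): 10 bp
  [106,109): 3 bp
  [109,124): 15 bp
  [124,142): 18 bp
  [142,152): 10 bp
  [152,158): 6 bp
  [158,164): 6 bp
  [164,179): 15 bp
  [179,187): 8 bp
  [187,198): 11 bp
  [198,209): 11 bp
  [209,227): 18 bp
  [227,231): 4 bp
  [231,243): 12 bp
  [243,250): 7 bp
  [250,260): 10 bp
  [260,270): 10 bp
  [270,273): 3 bp

[3,3,4,5,6,6,6,7,7,7,7,8,8,9,10,10,10,10,10,11,11,11,12,13,13,15,15,18,18]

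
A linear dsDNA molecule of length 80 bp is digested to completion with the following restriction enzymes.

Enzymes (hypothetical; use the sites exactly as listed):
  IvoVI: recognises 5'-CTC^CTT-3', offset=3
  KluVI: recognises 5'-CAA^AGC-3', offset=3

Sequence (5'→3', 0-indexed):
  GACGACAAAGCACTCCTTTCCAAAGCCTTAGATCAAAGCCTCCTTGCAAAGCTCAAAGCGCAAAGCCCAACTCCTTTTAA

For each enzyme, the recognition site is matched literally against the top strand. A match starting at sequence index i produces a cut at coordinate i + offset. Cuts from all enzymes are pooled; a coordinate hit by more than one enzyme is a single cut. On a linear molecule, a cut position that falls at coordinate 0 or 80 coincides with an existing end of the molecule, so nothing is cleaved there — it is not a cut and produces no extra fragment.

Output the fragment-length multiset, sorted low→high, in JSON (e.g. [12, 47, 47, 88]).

[6,7,7,7,7,7,8,8,10,13]

Scan for sites:
  IvoVI CTCCTT/3: at [12, 39, 70] ⇒ [15, 42, 73]
  KluVI CAAAGC/3: at [5, 20, 33, 46, 53, 60] ⇒ [8, 23, 36, 49, 56, 63]

Pooled cuts: [8, 15, 23, 36, 42, 49, 56, 63, 73]

Fragments:
  [0,8): 8 bp
  [8,15): 7 bp
  [15,23): 8 bp
  [23,36): 13 bp
  [36,42): 6 bp
  [42,49): 7 bp
  [49,56): 7 bp
  [56,63): 7 bp
  [63,73): 10 bp
  [73,80): 7 bp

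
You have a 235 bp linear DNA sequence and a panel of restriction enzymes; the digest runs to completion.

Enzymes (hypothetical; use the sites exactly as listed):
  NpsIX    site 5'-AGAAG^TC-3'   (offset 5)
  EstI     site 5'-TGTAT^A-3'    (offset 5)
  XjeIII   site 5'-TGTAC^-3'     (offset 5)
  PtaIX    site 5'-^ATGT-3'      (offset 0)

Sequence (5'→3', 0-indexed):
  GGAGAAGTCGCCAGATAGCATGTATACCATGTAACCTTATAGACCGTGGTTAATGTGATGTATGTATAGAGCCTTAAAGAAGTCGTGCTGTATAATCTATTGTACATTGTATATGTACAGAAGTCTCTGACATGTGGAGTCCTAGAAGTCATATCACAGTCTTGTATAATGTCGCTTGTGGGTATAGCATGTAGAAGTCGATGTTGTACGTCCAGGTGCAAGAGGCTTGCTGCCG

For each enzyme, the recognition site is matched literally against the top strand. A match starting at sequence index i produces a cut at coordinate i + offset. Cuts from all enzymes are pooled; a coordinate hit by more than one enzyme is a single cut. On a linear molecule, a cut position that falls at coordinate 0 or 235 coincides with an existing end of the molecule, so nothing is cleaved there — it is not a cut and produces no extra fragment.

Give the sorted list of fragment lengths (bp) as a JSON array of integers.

Per-enzyme occurrences:
  NpsIX AGAAGTC/5: at [2, 77, 118, 143, 192] ⇒ [7, 82, 123, 148, 197]
  EstI TGTATA/5: at [20, 62, 88, 107, 162] ⇒ [25, 67, 93, 112, 167]
  XjeIII TGTAC/5: at [100, 113, 204] ⇒ [105, 118, 209]
  PtaIX ATGT/0: at [19, 28, 52, 57, 61, 112, 131, 168, 188, 200] ⇒ [19, 28, 52, 57, 61, 112, 131, 168, 188, 200]

All cut coordinates (distinct, sorted): [7, 19, 25, 28, 52, 57, 61, 67, 82, 93, 105, 112, 118, 123, 131, 148, 167, 168, 188, 197, 200, 209]

Fragments:
  [0,7): 7 bp
  [7,19): 12 bp
  [19,25): 6 bp
  [25,28): 3 bp
  [28,52): 24 bp
  [52,57): 5 bp
  [57,61): 4 bp
  [61,67): 6 bp
  [67,82): 15 bp
  [82,93): 11 bp
  [93,105): 12 bp
  [105,112): 7 bp
  [112,118): 6 bp
  [118,123): 5 bp
  [123,131): 8 bp
  [131,148): 17 bp
  [148,167): 19 bp
  [167,168): 1 bp
  [168,188): 20 bp
  [188,197): 9 bp
  [197,200): 3 bp
  [200,209): 9 bp
  [209,235): 26 bp

[1,3,3,4,5,5,6,6,6,7,7,8,9,9,11,12,12,15,17,19,20,24,26]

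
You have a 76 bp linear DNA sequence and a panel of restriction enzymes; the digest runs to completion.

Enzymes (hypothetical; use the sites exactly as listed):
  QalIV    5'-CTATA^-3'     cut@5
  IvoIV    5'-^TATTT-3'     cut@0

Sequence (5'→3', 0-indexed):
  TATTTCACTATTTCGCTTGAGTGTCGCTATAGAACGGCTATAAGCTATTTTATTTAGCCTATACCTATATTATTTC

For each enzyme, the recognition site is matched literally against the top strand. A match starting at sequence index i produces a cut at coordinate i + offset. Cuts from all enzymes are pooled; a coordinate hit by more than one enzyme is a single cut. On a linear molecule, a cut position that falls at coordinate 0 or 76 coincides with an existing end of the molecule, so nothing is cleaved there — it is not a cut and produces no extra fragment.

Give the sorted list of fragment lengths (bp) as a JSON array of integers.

[1,3,5,6,6,8,11,13,23]

Site scan:
  QalIV CTATA/5: at [26, 37, 58, 64] ⇒ [31, 42, 63, 69]
  IvoIV TATTT/0: at [0, 8, 45, 50, 70] ⇒ [8, 45, 50, 70] (position 0 is a terminus of the linear molecule — no cut)

Pooled cuts: [8, 31, 42, 45, 50, 63, 69, 70]

Fragments:
  [0,8): 8 bp
  [8,31): 23 bp
  [31,42): 11 bp
  [42,45): 3 bp
  [45,50): 5 bp
  [50,63): 13 bp
  [63,69): 6 bp
  [69,70): 1 bp
  [70,76): 6 bp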